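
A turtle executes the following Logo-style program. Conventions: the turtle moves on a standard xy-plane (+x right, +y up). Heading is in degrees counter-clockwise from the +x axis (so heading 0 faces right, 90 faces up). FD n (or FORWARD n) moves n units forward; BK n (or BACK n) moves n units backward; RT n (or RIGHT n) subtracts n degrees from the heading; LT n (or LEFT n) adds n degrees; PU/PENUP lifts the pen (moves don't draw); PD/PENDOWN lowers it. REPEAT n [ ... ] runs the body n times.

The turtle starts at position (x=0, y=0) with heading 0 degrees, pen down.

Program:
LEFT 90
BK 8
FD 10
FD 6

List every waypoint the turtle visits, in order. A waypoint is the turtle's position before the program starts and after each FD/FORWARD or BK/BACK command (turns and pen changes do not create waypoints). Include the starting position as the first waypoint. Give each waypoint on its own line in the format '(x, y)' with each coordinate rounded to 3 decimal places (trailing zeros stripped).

Answer: (0, 0)
(0, -8)
(0, 2)
(0, 8)

Derivation:
Executing turtle program step by step:
Start: pos=(0,0), heading=0, pen down
LT 90: heading 0 -> 90
BK 8: (0,0) -> (0,-8) [heading=90, draw]
FD 10: (0,-8) -> (0,2) [heading=90, draw]
FD 6: (0,2) -> (0,8) [heading=90, draw]
Final: pos=(0,8), heading=90, 3 segment(s) drawn
Waypoints (4 total):
(0, 0)
(0, -8)
(0, 2)
(0, 8)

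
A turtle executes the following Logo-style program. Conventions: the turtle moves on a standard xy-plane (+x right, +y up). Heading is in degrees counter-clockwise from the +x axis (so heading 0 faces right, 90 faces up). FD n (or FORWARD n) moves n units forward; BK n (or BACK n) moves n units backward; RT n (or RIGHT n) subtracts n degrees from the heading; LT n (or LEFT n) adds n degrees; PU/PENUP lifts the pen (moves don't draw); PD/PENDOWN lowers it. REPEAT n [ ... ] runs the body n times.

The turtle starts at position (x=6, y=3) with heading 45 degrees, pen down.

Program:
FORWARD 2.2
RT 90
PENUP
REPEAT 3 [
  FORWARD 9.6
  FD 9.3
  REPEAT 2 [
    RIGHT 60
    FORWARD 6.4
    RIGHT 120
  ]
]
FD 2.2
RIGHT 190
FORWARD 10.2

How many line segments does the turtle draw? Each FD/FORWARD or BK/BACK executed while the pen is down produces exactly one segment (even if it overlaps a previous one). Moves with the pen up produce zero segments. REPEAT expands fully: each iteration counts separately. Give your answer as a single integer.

Answer: 1

Derivation:
Executing turtle program step by step:
Start: pos=(6,3), heading=45, pen down
FD 2.2: (6,3) -> (7.556,4.556) [heading=45, draw]
RT 90: heading 45 -> 315
PU: pen up
REPEAT 3 [
  -- iteration 1/3 --
  FD 9.6: (7.556,4.556) -> (14.344,-2.233) [heading=315, move]
  FD 9.3: (14.344,-2.233) -> (20.92,-8.809) [heading=315, move]
  REPEAT 2 [
    -- iteration 1/2 --
    RT 60: heading 315 -> 255
    FD 6.4: (20.92,-8.809) -> (19.264,-14.991) [heading=255, move]
    RT 120: heading 255 -> 135
    -- iteration 2/2 --
    RT 60: heading 135 -> 75
    FD 6.4: (19.264,-14.991) -> (20.92,-8.809) [heading=75, move]
    RT 120: heading 75 -> 315
  ]
  -- iteration 2/3 --
  FD 9.6: (20.92,-8.809) -> (27.708,-15.597) [heading=315, move]
  FD 9.3: (27.708,-15.597) -> (34.284,-22.173) [heading=315, move]
  REPEAT 2 [
    -- iteration 1/2 --
    RT 60: heading 315 -> 255
    FD 6.4: (34.284,-22.173) -> (32.628,-28.355) [heading=255, move]
    RT 120: heading 255 -> 135
    -- iteration 2/2 --
    RT 60: heading 135 -> 75
    FD 6.4: (32.628,-28.355) -> (34.284,-22.173) [heading=75, move]
    RT 120: heading 75 -> 315
  ]
  -- iteration 3/3 --
  FD 9.6: (34.284,-22.173) -> (41.072,-28.961) [heading=315, move]
  FD 9.3: (41.072,-28.961) -> (47.649,-35.537) [heading=315, move]
  REPEAT 2 [
    -- iteration 1/2 --
    RT 60: heading 315 -> 255
    FD 6.4: (47.649,-35.537) -> (45.992,-41.719) [heading=255, move]
    RT 120: heading 255 -> 135
    -- iteration 2/2 --
    RT 60: heading 135 -> 75
    FD 6.4: (45.992,-41.719) -> (47.649,-35.537) [heading=75, move]
    RT 120: heading 75 -> 315
  ]
]
FD 2.2: (47.649,-35.537) -> (49.204,-37.093) [heading=315, move]
RT 190: heading 315 -> 125
FD 10.2: (49.204,-37.093) -> (43.354,-28.738) [heading=125, move]
Final: pos=(43.354,-28.738), heading=125, 1 segment(s) drawn
Segments drawn: 1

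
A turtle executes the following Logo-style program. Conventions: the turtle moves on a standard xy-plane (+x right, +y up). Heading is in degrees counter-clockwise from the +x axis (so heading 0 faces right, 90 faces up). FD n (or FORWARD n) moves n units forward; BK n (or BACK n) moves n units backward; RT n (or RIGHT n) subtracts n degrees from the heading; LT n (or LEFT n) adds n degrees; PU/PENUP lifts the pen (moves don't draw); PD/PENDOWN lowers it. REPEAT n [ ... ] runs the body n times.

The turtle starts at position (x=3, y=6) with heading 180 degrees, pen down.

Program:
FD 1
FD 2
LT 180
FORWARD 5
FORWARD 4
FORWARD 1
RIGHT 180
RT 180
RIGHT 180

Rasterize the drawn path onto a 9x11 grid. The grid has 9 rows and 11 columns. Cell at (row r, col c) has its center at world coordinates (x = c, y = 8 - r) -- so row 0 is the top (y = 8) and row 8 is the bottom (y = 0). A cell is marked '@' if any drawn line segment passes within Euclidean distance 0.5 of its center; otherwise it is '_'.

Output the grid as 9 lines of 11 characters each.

Segment 0: (3,6) -> (2,6)
Segment 1: (2,6) -> (0,6)
Segment 2: (0,6) -> (5,6)
Segment 3: (5,6) -> (9,6)
Segment 4: (9,6) -> (10,6)

Answer: ___________
___________
@@@@@@@@@@@
___________
___________
___________
___________
___________
___________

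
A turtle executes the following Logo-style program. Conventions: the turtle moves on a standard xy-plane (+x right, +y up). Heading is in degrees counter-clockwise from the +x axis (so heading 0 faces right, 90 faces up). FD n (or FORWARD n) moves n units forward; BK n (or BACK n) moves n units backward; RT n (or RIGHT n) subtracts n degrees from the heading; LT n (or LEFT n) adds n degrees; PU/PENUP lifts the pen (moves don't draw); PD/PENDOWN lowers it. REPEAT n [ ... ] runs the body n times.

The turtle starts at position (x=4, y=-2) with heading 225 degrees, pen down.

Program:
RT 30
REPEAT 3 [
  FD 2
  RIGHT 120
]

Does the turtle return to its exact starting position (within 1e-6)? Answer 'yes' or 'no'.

Answer: yes

Derivation:
Executing turtle program step by step:
Start: pos=(4,-2), heading=225, pen down
RT 30: heading 225 -> 195
REPEAT 3 [
  -- iteration 1/3 --
  FD 2: (4,-2) -> (2.068,-2.518) [heading=195, draw]
  RT 120: heading 195 -> 75
  -- iteration 2/3 --
  FD 2: (2.068,-2.518) -> (2.586,-0.586) [heading=75, draw]
  RT 120: heading 75 -> 315
  -- iteration 3/3 --
  FD 2: (2.586,-0.586) -> (4,-2) [heading=315, draw]
  RT 120: heading 315 -> 195
]
Final: pos=(4,-2), heading=195, 3 segment(s) drawn

Start position: (4, -2)
Final position: (4, -2)
Distance = 0; < 1e-6 -> CLOSED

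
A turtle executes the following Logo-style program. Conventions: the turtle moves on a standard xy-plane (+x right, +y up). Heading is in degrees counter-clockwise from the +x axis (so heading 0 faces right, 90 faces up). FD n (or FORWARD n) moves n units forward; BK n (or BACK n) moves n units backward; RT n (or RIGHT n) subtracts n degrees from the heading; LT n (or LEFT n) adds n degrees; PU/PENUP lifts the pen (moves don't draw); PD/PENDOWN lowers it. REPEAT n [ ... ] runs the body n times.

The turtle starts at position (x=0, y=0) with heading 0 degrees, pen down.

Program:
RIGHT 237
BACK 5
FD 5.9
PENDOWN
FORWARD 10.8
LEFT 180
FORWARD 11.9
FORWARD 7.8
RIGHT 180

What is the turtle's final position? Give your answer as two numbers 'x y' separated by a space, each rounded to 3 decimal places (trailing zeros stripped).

Executing turtle program step by step:
Start: pos=(0,0), heading=0, pen down
RT 237: heading 0 -> 123
BK 5: (0,0) -> (2.723,-4.193) [heading=123, draw]
FD 5.9: (2.723,-4.193) -> (-0.49,0.755) [heading=123, draw]
PD: pen down
FD 10.8: (-0.49,0.755) -> (-6.372,9.812) [heading=123, draw]
LT 180: heading 123 -> 303
FD 11.9: (-6.372,9.812) -> (0.109,-0.168) [heading=303, draw]
FD 7.8: (0.109,-0.168) -> (4.357,-6.709) [heading=303, draw]
RT 180: heading 303 -> 123
Final: pos=(4.357,-6.709), heading=123, 5 segment(s) drawn

Answer: 4.357 -6.709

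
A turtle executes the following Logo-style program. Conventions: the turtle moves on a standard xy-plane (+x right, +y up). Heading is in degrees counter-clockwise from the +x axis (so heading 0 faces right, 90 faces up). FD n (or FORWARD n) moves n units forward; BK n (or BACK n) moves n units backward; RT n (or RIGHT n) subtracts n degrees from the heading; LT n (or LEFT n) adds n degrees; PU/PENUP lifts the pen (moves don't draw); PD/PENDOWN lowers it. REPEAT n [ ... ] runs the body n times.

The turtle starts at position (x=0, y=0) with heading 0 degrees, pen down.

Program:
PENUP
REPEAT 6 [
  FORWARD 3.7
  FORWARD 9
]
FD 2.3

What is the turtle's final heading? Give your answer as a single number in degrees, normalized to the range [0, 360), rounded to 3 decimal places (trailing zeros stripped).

Answer: 0

Derivation:
Executing turtle program step by step:
Start: pos=(0,0), heading=0, pen down
PU: pen up
REPEAT 6 [
  -- iteration 1/6 --
  FD 3.7: (0,0) -> (3.7,0) [heading=0, move]
  FD 9: (3.7,0) -> (12.7,0) [heading=0, move]
  -- iteration 2/6 --
  FD 3.7: (12.7,0) -> (16.4,0) [heading=0, move]
  FD 9: (16.4,0) -> (25.4,0) [heading=0, move]
  -- iteration 3/6 --
  FD 3.7: (25.4,0) -> (29.1,0) [heading=0, move]
  FD 9: (29.1,0) -> (38.1,0) [heading=0, move]
  -- iteration 4/6 --
  FD 3.7: (38.1,0) -> (41.8,0) [heading=0, move]
  FD 9: (41.8,0) -> (50.8,0) [heading=0, move]
  -- iteration 5/6 --
  FD 3.7: (50.8,0) -> (54.5,0) [heading=0, move]
  FD 9: (54.5,0) -> (63.5,0) [heading=0, move]
  -- iteration 6/6 --
  FD 3.7: (63.5,0) -> (67.2,0) [heading=0, move]
  FD 9: (67.2,0) -> (76.2,0) [heading=0, move]
]
FD 2.3: (76.2,0) -> (78.5,0) [heading=0, move]
Final: pos=(78.5,0), heading=0, 0 segment(s) drawn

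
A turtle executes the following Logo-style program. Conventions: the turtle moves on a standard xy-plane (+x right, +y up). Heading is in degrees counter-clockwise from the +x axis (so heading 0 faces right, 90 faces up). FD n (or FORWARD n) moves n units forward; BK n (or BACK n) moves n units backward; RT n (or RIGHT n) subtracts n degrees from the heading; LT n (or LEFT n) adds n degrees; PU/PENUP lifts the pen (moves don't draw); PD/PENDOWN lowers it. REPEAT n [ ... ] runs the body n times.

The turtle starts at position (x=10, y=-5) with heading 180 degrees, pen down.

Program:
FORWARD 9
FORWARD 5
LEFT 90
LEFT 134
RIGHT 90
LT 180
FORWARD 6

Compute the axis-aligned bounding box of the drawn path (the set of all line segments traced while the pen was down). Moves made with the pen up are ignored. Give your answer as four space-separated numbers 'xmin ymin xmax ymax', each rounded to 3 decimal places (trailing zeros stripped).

Executing turtle program step by step:
Start: pos=(10,-5), heading=180, pen down
FD 9: (10,-5) -> (1,-5) [heading=180, draw]
FD 5: (1,-5) -> (-4,-5) [heading=180, draw]
LT 90: heading 180 -> 270
LT 134: heading 270 -> 44
RT 90: heading 44 -> 314
LT 180: heading 314 -> 134
FD 6: (-4,-5) -> (-8.168,-0.684) [heading=134, draw]
Final: pos=(-8.168,-0.684), heading=134, 3 segment(s) drawn

Segment endpoints: x in {-8.168, -4, 1, 10}, y in {-5, -5, -5, -0.684}
xmin=-8.168, ymin=-5, xmax=10, ymax=-0.684

Answer: -8.168 -5 10 -0.684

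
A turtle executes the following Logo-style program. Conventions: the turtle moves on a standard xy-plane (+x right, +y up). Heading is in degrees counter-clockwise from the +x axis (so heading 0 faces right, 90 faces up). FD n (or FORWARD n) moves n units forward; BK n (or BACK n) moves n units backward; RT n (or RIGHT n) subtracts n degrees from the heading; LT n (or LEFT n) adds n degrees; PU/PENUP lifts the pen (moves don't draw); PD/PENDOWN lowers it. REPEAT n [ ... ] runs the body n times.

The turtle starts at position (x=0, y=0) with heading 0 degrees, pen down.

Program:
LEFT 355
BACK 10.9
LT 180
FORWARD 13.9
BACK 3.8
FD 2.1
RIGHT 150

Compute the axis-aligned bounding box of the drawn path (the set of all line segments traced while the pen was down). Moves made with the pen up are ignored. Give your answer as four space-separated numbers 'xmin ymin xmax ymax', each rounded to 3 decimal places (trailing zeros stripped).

Answer: -24.706 0 0 2.161

Derivation:
Executing turtle program step by step:
Start: pos=(0,0), heading=0, pen down
LT 355: heading 0 -> 355
BK 10.9: (0,0) -> (-10.859,0.95) [heading=355, draw]
LT 180: heading 355 -> 175
FD 13.9: (-10.859,0.95) -> (-24.706,2.161) [heading=175, draw]
BK 3.8: (-24.706,2.161) -> (-20.92,1.83) [heading=175, draw]
FD 2.1: (-20.92,1.83) -> (-23.012,2.013) [heading=175, draw]
RT 150: heading 175 -> 25
Final: pos=(-23.012,2.013), heading=25, 4 segment(s) drawn

Segment endpoints: x in {-24.706, -23.012, -20.92, -10.859, 0}, y in {0, 0.95, 1.83, 2.013, 2.161}
xmin=-24.706, ymin=0, xmax=0, ymax=2.161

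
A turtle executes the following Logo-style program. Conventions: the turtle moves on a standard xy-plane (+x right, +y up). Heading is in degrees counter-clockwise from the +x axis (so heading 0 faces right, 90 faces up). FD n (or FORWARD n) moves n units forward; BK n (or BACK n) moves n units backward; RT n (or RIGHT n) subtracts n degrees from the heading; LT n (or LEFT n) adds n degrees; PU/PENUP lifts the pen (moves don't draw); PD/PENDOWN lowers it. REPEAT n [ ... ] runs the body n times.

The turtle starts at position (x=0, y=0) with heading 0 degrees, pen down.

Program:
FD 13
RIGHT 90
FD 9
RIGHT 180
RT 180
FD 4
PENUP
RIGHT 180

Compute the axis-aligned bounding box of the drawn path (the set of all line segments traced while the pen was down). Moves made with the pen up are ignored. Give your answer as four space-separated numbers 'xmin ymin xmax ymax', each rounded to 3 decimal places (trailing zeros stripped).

Executing turtle program step by step:
Start: pos=(0,0), heading=0, pen down
FD 13: (0,0) -> (13,0) [heading=0, draw]
RT 90: heading 0 -> 270
FD 9: (13,0) -> (13,-9) [heading=270, draw]
RT 180: heading 270 -> 90
RT 180: heading 90 -> 270
FD 4: (13,-9) -> (13,-13) [heading=270, draw]
PU: pen up
RT 180: heading 270 -> 90
Final: pos=(13,-13), heading=90, 3 segment(s) drawn

Segment endpoints: x in {0, 13, 13}, y in {-13, -9, 0}
xmin=0, ymin=-13, xmax=13, ymax=0

Answer: 0 -13 13 0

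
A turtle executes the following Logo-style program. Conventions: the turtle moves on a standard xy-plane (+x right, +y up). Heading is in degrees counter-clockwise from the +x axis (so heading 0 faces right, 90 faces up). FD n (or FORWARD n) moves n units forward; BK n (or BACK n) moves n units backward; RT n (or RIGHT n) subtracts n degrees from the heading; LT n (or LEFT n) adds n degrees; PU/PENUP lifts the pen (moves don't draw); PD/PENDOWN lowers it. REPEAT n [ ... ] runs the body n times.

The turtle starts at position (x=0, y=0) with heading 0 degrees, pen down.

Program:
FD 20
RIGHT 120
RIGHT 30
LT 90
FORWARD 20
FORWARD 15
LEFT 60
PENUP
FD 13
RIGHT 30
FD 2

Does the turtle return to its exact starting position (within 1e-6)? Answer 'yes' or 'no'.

Answer: no

Derivation:
Executing turtle program step by step:
Start: pos=(0,0), heading=0, pen down
FD 20: (0,0) -> (20,0) [heading=0, draw]
RT 120: heading 0 -> 240
RT 30: heading 240 -> 210
LT 90: heading 210 -> 300
FD 20: (20,0) -> (30,-17.321) [heading=300, draw]
FD 15: (30,-17.321) -> (37.5,-30.311) [heading=300, draw]
LT 60: heading 300 -> 0
PU: pen up
FD 13: (37.5,-30.311) -> (50.5,-30.311) [heading=0, move]
RT 30: heading 0 -> 330
FD 2: (50.5,-30.311) -> (52.232,-31.311) [heading=330, move]
Final: pos=(52.232,-31.311), heading=330, 3 segment(s) drawn

Start position: (0, 0)
Final position: (52.232, -31.311)
Distance = 60.898; >= 1e-6 -> NOT closed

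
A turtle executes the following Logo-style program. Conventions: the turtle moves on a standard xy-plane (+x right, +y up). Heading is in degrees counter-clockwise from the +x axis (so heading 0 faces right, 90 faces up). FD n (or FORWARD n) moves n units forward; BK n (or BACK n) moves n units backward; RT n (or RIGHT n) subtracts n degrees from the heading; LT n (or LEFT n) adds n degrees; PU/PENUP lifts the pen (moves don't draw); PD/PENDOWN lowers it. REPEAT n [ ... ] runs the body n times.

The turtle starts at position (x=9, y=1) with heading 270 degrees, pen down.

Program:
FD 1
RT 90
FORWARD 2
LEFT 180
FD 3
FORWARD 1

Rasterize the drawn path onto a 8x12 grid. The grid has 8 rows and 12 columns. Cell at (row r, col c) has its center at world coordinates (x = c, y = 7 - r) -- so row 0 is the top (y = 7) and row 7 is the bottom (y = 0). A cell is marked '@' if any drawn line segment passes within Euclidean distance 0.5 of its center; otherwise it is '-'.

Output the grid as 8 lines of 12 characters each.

Segment 0: (9,1) -> (9,0)
Segment 1: (9,0) -> (7,0)
Segment 2: (7,0) -> (10,-0)
Segment 3: (10,-0) -> (11,-0)

Answer: ------------
------------
------------
------------
------------
------------
---------@--
-------@@@@@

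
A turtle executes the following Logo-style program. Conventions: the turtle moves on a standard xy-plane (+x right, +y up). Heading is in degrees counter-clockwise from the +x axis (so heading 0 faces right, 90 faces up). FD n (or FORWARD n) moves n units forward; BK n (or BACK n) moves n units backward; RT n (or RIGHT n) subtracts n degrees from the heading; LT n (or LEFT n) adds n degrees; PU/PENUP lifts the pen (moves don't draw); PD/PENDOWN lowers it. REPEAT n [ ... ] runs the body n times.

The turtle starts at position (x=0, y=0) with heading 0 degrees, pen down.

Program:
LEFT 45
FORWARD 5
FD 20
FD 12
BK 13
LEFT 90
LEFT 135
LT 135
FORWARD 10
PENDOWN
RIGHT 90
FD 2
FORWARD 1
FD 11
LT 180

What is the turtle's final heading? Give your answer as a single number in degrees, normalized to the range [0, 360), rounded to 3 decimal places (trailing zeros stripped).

Executing turtle program step by step:
Start: pos=(0,0), heading=0, pen down
LT 45: heading 0 -> 45
FD 5: (0,0) -> (3.536,3.536) [heading=45, draw]
FD 20: (3.536,3.536) -> (17.678,17.678) [heading=45, draw]
FD 12: (17.678,17.678) -> (26.163,26.163) [heading=45, draw]
BK 13: (26.163,26.163) -> (16.971,16.971) [heading=45, draw]
LT 90: heading 45 -> 135
LT 135: heading 135 -> 270
LT 135: heading 270 -> 45
FD 10: (16.971,16.971) -> (24.042,24.042) [heading=45, draw]
PD: pen down
RT 90: heading 45 -> 315
FD 2: (24.042,24.042) -> (25.456,22.627) [heading=315, draw]
FD 1: (25.456,22.627) -> (26.163,21.92) [heading=315, draw]
FD 11: (26.163,21.92) -> (33.941,14.142) [heading=315, draw]
LT 180: heading 315 -> 135
Final: pos=(33.941,14.142), heading=135, 8 segment(s) drawn

Answer: 135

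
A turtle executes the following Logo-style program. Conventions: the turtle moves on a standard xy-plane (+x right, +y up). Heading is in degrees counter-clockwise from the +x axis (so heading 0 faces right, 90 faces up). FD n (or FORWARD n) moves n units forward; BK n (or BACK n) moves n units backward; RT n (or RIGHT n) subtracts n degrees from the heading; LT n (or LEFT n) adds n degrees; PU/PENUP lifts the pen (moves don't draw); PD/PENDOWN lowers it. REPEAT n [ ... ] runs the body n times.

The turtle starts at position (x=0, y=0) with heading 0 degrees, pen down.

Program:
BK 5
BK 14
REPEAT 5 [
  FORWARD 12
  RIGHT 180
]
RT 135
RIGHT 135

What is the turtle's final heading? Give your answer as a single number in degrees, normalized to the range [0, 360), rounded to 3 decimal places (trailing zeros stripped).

Executing turtle program step by step:
Start: pos=(0,0), heading=0, pen down
BK 5: (0,0) -> (-5,0) [heading=0, draw]
BK 14: (-5,0) -> (-19,0) [heading=0, draw]
REPEAT 5 [
  -- iteration 1/5 --
  FD 12: (-19,0) -> (-7,0) [heading=0, draw]
  RT 180: heading 0 -> 180
  -- iteration 2/5 --
  FD 12: (-7,0) -> (-19,0) [heading=180, draw]
  RT 180: heading 180 -> 0
  -- iteration 3/5 --
  FD 12: (-19,0) -> (-7,0) [heading=0, draw]
  RT 180: heading 0 -> 180
  -- iteration 4/5 --
  FD 12: (-7,0) -> (-19,0) [heading=180, draw]
  RT 180: heading 180 -> 0
  -- iteration 5/5 --
  FD 12: (-19,0) -> (-7,0) [heading=0, draw]
  RT 180: heading 0 -> 180
]
RT 135: heading 180 -> 45
RT 135: heading 45 -> 270
Final: pos=(-7,0), heading=270, 7 segment(s) drawn

Answer: 270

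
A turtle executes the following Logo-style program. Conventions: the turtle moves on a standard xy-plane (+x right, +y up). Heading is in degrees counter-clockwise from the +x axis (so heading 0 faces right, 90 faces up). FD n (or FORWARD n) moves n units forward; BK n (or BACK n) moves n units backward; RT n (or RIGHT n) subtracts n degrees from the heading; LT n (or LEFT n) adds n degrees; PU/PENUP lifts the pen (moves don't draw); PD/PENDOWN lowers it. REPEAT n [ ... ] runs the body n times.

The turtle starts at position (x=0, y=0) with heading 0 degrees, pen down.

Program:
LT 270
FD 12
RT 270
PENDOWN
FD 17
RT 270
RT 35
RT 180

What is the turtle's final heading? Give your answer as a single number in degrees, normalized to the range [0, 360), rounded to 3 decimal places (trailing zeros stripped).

Executing turtle program step by step:
Start: pos=(0,0), heading=0, pen down
LT 270: heading 0 -> 270
FD 12: (0,0) -> (0,-12) [heading=270, draw]
RT 270: heading 270 -> 0
PD: pen down
FD 17: (0,-12) -> (17,-12) [heading=0, draw]
RT 270: heading 0 -> 90
RT 35: heading 90 -> 55
RT 180: heading 55 -> 235
Final: pos=(17,-12), heading=235, 2 segment(s) drawn

Answer: 235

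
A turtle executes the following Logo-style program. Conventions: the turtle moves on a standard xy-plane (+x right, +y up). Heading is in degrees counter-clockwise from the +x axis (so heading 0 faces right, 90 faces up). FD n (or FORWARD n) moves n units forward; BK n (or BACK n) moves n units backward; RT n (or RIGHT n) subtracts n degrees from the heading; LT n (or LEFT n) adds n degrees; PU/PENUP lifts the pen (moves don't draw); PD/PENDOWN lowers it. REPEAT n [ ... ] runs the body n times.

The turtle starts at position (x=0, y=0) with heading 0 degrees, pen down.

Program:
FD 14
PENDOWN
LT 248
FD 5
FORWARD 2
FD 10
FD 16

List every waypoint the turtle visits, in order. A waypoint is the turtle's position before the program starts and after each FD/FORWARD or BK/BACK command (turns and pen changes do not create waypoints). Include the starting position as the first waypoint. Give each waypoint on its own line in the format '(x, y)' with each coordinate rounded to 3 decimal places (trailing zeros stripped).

Answer: (0, 0)
(14, 0)
(12.127, -4.636)
(11.378, -6.49)
(7.632, -15.762)
(1.638, -30.597)

Derivation:
Executing turtle program step by step:
Start: pos=(0,0), heading=0, pen down
FD 14: (0,0) -> (14,0) [heading=0, draw]
PD: pen down
LT 248: heading 0 -> 248
FD 5: (14,0) -> (12.127,-4.636) [heading=248, draw]
FD 2: (12.127,-4.636) -> (11.378,-6.49) [heading=248, draw]
FD 10: (11.378,-6.49) -> (7.632,-15.762) [heading=248, draw]
FD 16: (7.632,-15.762) -> (1.638,-30.597) [heading=248, draw]
Final: pos=(1.638,-30.597), heading=248, 5 segment(s) drawn
Waypoints (6 total):
(0, 0)
(14, 0)
(12.127, -4.636)
(11.378, -6.49)
(7.632, -15.762)
(1.638, -30.597)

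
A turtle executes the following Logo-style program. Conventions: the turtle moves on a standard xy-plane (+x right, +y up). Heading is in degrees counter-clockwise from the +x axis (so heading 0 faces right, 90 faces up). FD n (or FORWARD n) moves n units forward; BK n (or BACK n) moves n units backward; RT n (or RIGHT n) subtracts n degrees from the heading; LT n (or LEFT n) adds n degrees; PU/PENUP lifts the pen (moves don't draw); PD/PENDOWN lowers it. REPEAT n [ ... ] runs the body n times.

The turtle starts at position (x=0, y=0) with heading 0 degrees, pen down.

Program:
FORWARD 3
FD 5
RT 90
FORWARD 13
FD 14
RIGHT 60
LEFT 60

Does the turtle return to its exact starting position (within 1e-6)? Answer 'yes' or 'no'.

Answer: no

Derivation:
Executing turtle program step by step:
Start: pos=(0,0), heading=0, pen down
FD 3: (0,0) -> (3,0) [heading=0, draw]
FD 5: (3,0) -> (8,0) [heading=0, draw]
RT 90: heading 0 -> 270
FD 13: (8,0) -> (8,-13) [heading=270, draw]
FD 14: (8,-13) -> (8,-27) [heading=270, draw]
RT 60: heading 270 -> 210
LT 60: heading 210 -> 270
Final: pos=(8,-27), heading=270, 4 segment(s) drawn

Start position: (0, 0)
Final position: (8, -27)
Distance = 28.16; >= 1e-6 -> NOT closed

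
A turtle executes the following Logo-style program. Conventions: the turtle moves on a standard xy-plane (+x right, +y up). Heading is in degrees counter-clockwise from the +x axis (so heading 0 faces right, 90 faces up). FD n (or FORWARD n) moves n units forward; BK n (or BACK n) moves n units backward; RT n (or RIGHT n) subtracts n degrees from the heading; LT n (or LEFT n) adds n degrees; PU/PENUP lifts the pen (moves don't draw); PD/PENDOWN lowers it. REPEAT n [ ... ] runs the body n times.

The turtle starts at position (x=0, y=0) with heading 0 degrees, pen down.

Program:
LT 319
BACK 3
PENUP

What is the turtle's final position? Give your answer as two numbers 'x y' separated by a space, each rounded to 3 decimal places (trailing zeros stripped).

Answer: -2.264 1.968

Derivation:
Executing turtle program step by step:
Start: pos=(0,0), heading=0, pen down
LT 319: heading 0 -> 319
BK 3: (0,0) -> (-2.264,1.968) [heading=319, draw]
PU: pen up
Final: pos=(-2.264,1.968), heading=319, 1 segment(s) drawn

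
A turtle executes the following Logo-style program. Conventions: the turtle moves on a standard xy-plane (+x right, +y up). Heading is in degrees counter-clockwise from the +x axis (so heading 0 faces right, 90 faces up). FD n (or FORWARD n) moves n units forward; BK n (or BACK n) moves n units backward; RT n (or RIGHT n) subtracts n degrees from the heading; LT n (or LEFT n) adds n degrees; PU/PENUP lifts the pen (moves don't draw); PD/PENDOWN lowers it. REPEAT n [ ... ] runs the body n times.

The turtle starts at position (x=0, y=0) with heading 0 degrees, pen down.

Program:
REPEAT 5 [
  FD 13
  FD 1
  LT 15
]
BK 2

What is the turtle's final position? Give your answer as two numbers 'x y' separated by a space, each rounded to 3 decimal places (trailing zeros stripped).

Answer: 56.029 30.715

Derivation:
Executing turtle program step by step:
Start: pos=(0,0), heading=0, pen down
REPEAT 5 [
  -- iteration 1/5 --
  FD 13: (0,0) -> (13,0) [heading=0, draw]
  FD 1: (13,0) -> (14,0) [heading=0, draw]
  LT 15: heading 0 -> 15
  -- iteration 2/5 --
  FD 13: (14,0) -> (26.557,3.365) [heading=15, draw]
  FD 1: (26.557,3.365) -> (27.523,3.623) [heading=15, draw]
  LT 15: heading 15 -> 30
  -- iteration 3/5 --
  FD 13: (27.523,3.623) -> (38.781,10.123) [heading=30, draw]
  FD 1: (38.781,10.123) -> (39.647,10.623) [heading=30, draw]
  LT 15: heading 30 -> 45
  -- iteration 4/5 --
  FD 13: (39.647,10.623) -> (48.84,19.816) [heading=45, draw]
  FD 1: (48.84,19.816) -> (49.547,20.523) [heading=45, draw]
  LT 15: heading 45 -> 60
  -- iteration 5/5 --
  FD 13: (49.547,20.523) -> (56.047,31.781) [heading=60, draw]
  FD 1: (56.047,31.781) -> (56.547,32.647) [heading=60, draw]
  LT 15: heading 60 -> 75
]
BK 2: (56.547,32.647) -> (56.029,30.715) [heading=75, draw]
Final: pos=(56.029,30.715), heading=75, 11 segment(s) drawn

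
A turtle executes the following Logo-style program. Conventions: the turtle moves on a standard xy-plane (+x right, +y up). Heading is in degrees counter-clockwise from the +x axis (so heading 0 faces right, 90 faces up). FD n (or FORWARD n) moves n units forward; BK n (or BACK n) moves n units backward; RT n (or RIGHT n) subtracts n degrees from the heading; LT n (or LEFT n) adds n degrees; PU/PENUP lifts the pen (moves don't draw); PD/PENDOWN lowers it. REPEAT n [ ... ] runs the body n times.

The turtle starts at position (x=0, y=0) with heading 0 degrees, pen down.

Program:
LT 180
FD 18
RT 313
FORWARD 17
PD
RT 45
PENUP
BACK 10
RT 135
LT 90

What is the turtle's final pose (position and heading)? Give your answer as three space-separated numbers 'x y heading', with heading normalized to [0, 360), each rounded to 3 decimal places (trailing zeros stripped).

Answer: -19.6 -12.084 137

Derivation:
Executing turtle program step by step:
Start: pos=(0,0), heading=0, pen down
LT 180: heading 0 -> 180
FD 18: (0,0) -> (-18,0) [heading=180, draw]
RT 313: heading 180 -> 227
FD 17: (-18,0) -> (-29.594,-12.433) [heading=227, draw]
PD: pen down
RT 45: heading 227 -> 182
PU: pen up
BK 10: (-29.594,-12.433) -> (-19.6,-12.084) [heading=182, move]
RT 135: heading 182 -> 47
LT 90: heading 47 -> 137
Final: pos=(-19.6,-12.084), heading=137, 2 segment(s) drawn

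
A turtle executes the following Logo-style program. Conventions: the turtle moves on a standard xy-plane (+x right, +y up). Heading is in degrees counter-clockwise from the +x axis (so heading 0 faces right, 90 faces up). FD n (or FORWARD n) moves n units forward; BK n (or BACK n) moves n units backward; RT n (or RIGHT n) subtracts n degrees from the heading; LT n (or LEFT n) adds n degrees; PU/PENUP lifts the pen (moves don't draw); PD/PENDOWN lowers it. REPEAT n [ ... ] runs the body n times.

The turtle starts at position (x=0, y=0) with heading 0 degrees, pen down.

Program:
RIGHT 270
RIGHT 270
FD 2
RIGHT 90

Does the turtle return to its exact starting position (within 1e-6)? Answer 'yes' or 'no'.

Executing turtle program step by step:
Start: pos=(0,0), heading=0, pen down
RT 270: heading 0 -> 90
RT 270: heading 90 -> 180
FD 2: (0,0) -> (-2,0) [heading=180, draw]
RT 90: heading 180 -> 90
Final: pos=(-2,0), heading=90, 1 segment(s) drawn

Start position: (0, 0)
Final position: (-2, 0)
Distance = 2; >= 1e-6 -> NOT closed

Answer: no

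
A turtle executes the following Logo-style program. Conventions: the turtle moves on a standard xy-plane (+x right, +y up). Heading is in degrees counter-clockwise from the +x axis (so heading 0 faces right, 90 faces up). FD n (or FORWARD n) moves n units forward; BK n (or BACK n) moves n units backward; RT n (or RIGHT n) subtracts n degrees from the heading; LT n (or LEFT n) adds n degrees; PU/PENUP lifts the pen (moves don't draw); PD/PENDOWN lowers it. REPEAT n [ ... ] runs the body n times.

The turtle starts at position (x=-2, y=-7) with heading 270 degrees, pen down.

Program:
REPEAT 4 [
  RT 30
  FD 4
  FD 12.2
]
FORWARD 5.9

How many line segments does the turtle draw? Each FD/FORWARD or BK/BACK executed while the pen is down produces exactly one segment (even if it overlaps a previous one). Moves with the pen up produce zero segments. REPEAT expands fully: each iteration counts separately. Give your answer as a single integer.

Executing turtle program step by step:
Start: pos=(-2,-7), heading=270, pen down
REPEAT 4 [
  -- iteration 1/4 --
  RT 30: heading 270 -> 240
  FD 4: (-2,-7) -> (-4,-10.464) [heading=240, draw]
  FD 12.2: (-4,-10.464) -> (-10.1,-21.03) [heading=240, draw]
  -- iteration 2/4 --
  RT 30: heading 240 -> 210
  FD 4: (-10.1,-21.03) -> (-13.564,-23.03) [heading=210, draw]
  FD 12.2: (-13.564,-23.03) -> (-24.13,-29.13) [heading=210, draw]
  -- iteration 3/4 --
  RT 30: heading 210 -> 180
  FD 4: (-24.13,-29.13) -> (-28.13,-29.13) [heading=180, draw]
  FD 12.2: (-28.13,-29.13) -> (-40.33,-29.13) [heading=180, draw]
  -- iteration 4/4 --
  RT 30: heading 180 -> 150
  FD 4: (-40.33,-29.13) -> (-43.794,-27.13) [heading=150, draw]
  FD 12.2: (-43.794,-27.13) -> (-54.359,-21.03) [heading=150, draw]
]
FD 5.9: (-54.359,-21.03) -> (-59.469,-18.08) [heading=150, draw]
Final: pos=(-59.469,-18.08), heading=150, 9 segment(s) drawn
Segments drawn: 9

Answer: 9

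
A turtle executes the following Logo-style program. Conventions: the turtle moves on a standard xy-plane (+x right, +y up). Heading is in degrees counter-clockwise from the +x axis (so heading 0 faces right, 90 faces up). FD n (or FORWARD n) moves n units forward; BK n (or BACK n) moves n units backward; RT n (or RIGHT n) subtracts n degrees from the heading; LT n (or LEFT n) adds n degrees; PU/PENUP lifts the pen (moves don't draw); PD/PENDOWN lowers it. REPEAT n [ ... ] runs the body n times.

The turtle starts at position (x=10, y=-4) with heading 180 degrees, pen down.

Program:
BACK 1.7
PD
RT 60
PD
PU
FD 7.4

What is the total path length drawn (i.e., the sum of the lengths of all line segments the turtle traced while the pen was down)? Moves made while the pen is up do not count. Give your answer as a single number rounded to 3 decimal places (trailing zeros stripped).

Executing turtle program step by step:
Start: pos=(10,-4), heading=180, pen down
BK 1.7: (10,-4) -> (11.7,-4) [heading=180, draw]
PD: pen down
RT 60: heading 180 -> 120
PD: pen down
PU: pen up
FD 7.4: (11.7,-4) -> (8,2.409) [heading=120, move]
Final: pos=(8,2.409), heading=120, 1 segment(s) drawn

Segment lengths:
  seg 1: (10,-4) -> (11.7,-4), length = 1.7
Total = 1.7

Answer: 1.7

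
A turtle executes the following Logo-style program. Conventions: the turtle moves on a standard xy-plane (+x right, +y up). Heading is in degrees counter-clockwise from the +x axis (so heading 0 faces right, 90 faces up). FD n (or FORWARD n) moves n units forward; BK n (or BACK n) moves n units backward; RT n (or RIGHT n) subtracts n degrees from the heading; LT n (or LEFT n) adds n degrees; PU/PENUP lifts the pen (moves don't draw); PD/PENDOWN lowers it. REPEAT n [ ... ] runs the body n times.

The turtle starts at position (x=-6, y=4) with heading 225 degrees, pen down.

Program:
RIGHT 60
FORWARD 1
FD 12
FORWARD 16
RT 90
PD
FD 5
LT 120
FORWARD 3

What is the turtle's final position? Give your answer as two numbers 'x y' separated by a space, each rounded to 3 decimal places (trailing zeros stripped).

Executing turtle program step by step:
Start: pos=(-6,4), heading=225, pen down
RT 60: heading 225 -> 165
FD 1: (-6,4) -> (-6.966,4.259) [heading=165, draw]
FD 12: (-6.966,4.259) -> (-18.557,7.365) [heading=165, draw]
FD 16: (-18.557,7.365) -> (-34.012,11.506) [heading=165, draw]
RT 90: heading 165 -> 75
PD: pen down
FD 5: (-34.012,11.506) -> (-32.718,16.335) [heading=75, draw]
LT 120: heading 75 -> 195
FD 3: (-32.718,16.335) -> (-35.616,15.559) [heading=195, draw]
Final: pos=(-35.616,15.559), heading=195, 5 segment(s) drawn

Answer: -35.616 15.559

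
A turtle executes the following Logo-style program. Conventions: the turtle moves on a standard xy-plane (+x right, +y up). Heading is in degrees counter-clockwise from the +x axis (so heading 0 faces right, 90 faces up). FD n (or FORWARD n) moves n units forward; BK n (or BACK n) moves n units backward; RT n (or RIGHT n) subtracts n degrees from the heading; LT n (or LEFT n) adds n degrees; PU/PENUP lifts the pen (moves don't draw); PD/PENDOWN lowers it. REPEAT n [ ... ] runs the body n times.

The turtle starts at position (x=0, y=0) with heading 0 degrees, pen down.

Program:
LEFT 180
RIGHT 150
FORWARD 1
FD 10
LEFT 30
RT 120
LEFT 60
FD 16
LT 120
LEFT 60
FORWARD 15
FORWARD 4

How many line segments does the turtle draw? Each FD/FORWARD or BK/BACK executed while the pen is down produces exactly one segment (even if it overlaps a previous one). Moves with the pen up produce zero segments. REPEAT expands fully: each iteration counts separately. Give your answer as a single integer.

Answer: 5

Derivation:
Executing turtle program step by step:
Start: pos=(0,0), heading=0, pen down
LT 180: heading 0 -> 180
RT 150: heading 180 -> 30
FD 1: (0,0) -> (0.866,0.5) [heading=30, draw]
FD 10: (0.866,0.5) -> (9.526,5.5) [heading=30, draw]
LT 30: heading 30 -> 60
RT 120: heading 60 -> 300
LT 60: heading 300 -> 0
FD 16: (9.526,5.5) -> (25.526,5.5) [heading=0, draw]
LT 120: heading 0 -> 120
LT 60: heading 120 -> 180
FD 15: (25.526,5.5) -> (10.526,5.5) [heading=180, draw]
FD 4: (10.526,5.5) -> (6.526,5.5) [heading=180, draw]
Final: pos=(6.526,5.5), heading=180, 5 segment(s) drawn
Segments drawn: 5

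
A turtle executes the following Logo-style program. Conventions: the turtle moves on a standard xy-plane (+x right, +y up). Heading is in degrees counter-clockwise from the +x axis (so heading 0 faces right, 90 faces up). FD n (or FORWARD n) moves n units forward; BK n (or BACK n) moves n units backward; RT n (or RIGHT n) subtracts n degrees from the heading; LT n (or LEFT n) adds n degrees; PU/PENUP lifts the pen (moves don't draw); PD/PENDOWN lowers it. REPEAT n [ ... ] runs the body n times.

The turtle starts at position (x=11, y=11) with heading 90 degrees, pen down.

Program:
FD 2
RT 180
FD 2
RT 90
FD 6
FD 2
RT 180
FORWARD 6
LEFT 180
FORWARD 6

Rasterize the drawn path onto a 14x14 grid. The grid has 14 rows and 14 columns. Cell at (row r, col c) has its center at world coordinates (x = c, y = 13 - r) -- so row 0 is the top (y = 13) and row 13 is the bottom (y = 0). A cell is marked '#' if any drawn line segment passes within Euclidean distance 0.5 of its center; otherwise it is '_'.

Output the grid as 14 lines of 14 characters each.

Segment 0: (11,11) -> (11,13)
Segment 1: (11,13) -> (11,11)
Segment 2: (11,11) -> (5,11)
Segment 3: (5,11) -> (3,11)
Segment 4: (3,11) -> (9,11)
Segment 5: (9,11) -> (3,11)

Answer: ___________#__
___________#__
___#########__
______________
______________
______________
______________
______________
______________
______________
______________
______________
______________
______________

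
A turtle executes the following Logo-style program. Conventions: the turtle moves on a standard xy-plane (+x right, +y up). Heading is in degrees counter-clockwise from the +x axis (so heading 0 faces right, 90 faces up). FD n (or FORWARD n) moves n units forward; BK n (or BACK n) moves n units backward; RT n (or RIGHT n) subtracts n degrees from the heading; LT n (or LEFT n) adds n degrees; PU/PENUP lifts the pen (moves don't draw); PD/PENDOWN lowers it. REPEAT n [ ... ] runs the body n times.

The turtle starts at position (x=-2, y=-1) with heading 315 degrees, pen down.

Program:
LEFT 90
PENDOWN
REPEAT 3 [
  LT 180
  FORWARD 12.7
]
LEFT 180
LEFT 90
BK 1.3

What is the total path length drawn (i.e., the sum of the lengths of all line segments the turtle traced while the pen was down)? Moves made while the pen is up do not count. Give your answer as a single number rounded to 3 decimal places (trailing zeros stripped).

Executing turtle program step by step:
Start: pos=(-2,-1), heading=315, pen down
LT 90: heading 315 -> 45
PD: pen down
REPEAT 3 [
  -- iteration 1/3 --
  LT 180: heading 45 -> 225
  FD 12.7: (-2,-1) -> (-10.98,-9.98) [heading=225, draw]
  -- iteration 2/3 --
  LT 180: heading 225 -> 45
  FD 12.7: (-10.98,-9.98) -> (-2,-1) [heading=45, draw]
  -- iteration 3/3 --
  LT 180: heading 45 -> 225
  FD 12.7: (-2,-1) -> (-10.98,-9.98) [heading=225, draw]
]
LT 180: heading 225 -> 45
LT 90: heading 45 -> 135
BK 1.3: (-10.98,-9.98) -> (-10.061,-10.899) [heading=135, draw]
Final: pos=(-10.061,-10.899), heading=135, 4 segment(s) drawn

Segment lengths:
  seg 1: (-2,-1) -> (-10.98,-9.98), length = 12.7
  seg 2: (-10.98,-9.98) -> (-2,-1), length = 12.7
  seg 3: (-2,-1) -> (-10.98,-9.98), length = 12.7
  seg 4: (-10.98,-9.98) -> (-10.061,-10.899), length = 1.3
Total = 39.4

Answer: 39.4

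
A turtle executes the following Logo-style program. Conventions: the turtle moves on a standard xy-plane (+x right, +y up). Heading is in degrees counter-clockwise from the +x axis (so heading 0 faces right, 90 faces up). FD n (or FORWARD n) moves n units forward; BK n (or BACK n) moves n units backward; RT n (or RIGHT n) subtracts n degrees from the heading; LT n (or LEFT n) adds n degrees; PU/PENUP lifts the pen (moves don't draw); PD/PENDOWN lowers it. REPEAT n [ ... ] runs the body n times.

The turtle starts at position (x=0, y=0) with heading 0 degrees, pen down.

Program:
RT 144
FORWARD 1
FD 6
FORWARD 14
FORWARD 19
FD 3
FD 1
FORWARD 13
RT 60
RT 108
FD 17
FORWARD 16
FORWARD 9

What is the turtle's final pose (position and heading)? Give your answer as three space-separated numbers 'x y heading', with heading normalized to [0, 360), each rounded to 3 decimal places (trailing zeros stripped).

Answer: -18.01 -2.292 48

Derivation:
Executing turtle program step by step:
Start: pos=(0,0), heading=0, pen down
RT 144: heading 0 -> 216
FD 1: (0,0) -> (-0.809,-0.588) [heading=216, draw]
FD 6: (-0.809,-0.588) -> (-5.663,-4.114) [heading=216, draw]
FD 14: (-5.663,-4.114) -> (-16.989,-12.343) [heading=216, draw]
FD 19: (-16.989,-12.343) -> (-32.361,-23.511) [heading=216, draw]
FD 3: (-32.361,-23.511) -> (-34.788,-25.275) [heading=216, draw]
FD 1: (-34.788,-25.275) -> (-35.597,-25.863) [heading=216, draw]
FD 13: (-35.597,-25.863) -> (-46.114,-33.504) [heading=216, draw]
RT 60: heading 216 -> 156
RT 108: heading 156 -> 48
FD 17: (-46.114,-33.504) -> (-34.739,-20.87) [heading=48, draw]
FD 16: (-34.739,-20.87) -> (-24.033,-8.98) [heading=48, draw]
FD 9: (-24.033,-8.98) -> (-18.01,-2.292) [heading=48, draw]
Final: pos=(-18.01,-2.292), heading=48, 10 segment(s) drawn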